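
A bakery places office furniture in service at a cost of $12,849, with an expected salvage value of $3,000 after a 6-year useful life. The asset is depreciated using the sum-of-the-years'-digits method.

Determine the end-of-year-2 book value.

$7,690

Depreciable base = $12,849 − $3,000 = $9,849.
Sum of the years' digits = 6+5+4+3+2+1 = 21.
Year 1: $9,849 × 6/21 = $2,814. Book value $10,035.
Year 2: $9,849 × 5/21 = $2,345. Book value $7,690.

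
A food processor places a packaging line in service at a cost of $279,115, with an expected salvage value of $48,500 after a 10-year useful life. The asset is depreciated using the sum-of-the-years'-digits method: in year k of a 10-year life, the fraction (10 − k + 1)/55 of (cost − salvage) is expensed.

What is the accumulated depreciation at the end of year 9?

Depreciable base = $279,115 − $48,500 = $230,615.
Sum of the years' digits = 10+9+8+7+6+5+4+3+2+1 = 55.
Year 1: $230,615 × 10/55 = $41,930. Book value $237,185.
Year 2: $230,615 × 9/55 = $37,737. Book value $199,448.
Year 3: $230,615 × 8/55 = $33,544. Book value $165,904.
Year 4: $230,615 × 7/55 = $29,351. Book value $136,553.
Year 5: $230,615 × 6/55 = $25,158. Book value $111,395.
Year 6: $230,615 × 5/55 = $20,965. Book value $90,430.
Year 7: $230,615 × 4/55 = $16,772. Book value $73,658.
Year 8: $230,615 × 3/55 = $12,579. Book value $61,079.
Year 9: $230,615 × 2/55 = $8,386. Book value $52,693.
Accumulated through year 9 = $279,115 − $52,693 = $226,422.

$226,422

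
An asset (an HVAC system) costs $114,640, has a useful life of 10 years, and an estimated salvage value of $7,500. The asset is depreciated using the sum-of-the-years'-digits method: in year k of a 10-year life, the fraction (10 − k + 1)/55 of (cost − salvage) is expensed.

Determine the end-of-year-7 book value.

$19,188

Depreciable base = $114,640 − $7,500 = $107,140.
Sum of the years' digits = 10+9+8+7+6+5+4+3+2+1 = 55.
Year 1: $107,140 × 10/55 = $19,480. Book value $95,160.
Year 2: $107,140 × 9/55 = $17,532. Book value $77,628.
Year 3: $107,140 × 8/55 = $15,584. Book value $62,044.
Year 4: $107,140 × 7/55 = $13,636. Book value $48,408.
Year 5: $107,140 × 6/55 = $11,688. Book value $36,720.
Year 6: $107,140 × 5/55 = $9,740. Book value $26,980.
Year 7: $107,140 × 4/55 = $7,792. Book value $19,188.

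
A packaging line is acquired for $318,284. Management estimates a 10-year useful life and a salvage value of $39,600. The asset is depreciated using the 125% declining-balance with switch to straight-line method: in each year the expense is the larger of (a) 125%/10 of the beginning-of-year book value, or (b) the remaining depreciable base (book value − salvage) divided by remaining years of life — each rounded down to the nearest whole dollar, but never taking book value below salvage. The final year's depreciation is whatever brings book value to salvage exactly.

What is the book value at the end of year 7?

$113,088

Depreciable base = $318,284 − $39,600 = $278,684.
Year 1: DB = ⌊$318,284 × 125%/10⌋ = $39,785; SL = ⌊$278,684/10⌋ = $27,868 → take DB $39,785. Book value $278,499.
Year 2: DB = ⌊$278,499 × 125%/10⌋ = $34,812; SL = ⌊$238,899/9⌋ = $26,544 → take DB $34,812. Book value $243,687.
Year 3: DB = ⌊$243,687 × 125%/10⌋ = $30,460; SL = ⌊$204,087/8⌋ = $25,510 → take DB $30,460. Book value $213,227.
Year 4: DB = ⌊$213,227 × 125%/10⌋ = $26,653; SL = ⌊$173,627/7⌋ = $24,803 → take DB $26,653. Book value $186,574.
Year 5: DB = ⌊$186,574 × 125%/10⌋ = $23,321; SL = ⌊$146,974/6⌋ = $24,495 → take SL $24,495. Book value $162,079.
Year 6: DB = ⌊$162,079 × 125%/10⌋ = $20,259; SL = ⌊$122,479/5⌋ = $24,495 → take SL $24,495. Book value $137,584.
Year 7: DB = ⌊$137,584 × 125%/10⌋ = $17,198; SL = ⌊$97,984/4⌋ = $24,496 → take SL $24,496. Book value $113,088.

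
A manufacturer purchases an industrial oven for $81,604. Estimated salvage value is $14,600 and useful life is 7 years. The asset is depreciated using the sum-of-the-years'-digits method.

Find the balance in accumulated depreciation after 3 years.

Depreciable base = $81,604 − $14,600 = $67,004.
Sum of the years' digits = 7+6+5+4+3+2+1 = 28.
Year 1: $67,004 × 7/28 = $16,751. Book value $64,853.
Year 2: $67,004 × 6/28 = $14,358. Book value $50,495.
Year 3: $67,004 × 5/28 = $11,965. Book value $38,530.
Accumulated through year 3 = $81,604 − $38,530 = $43,074.

$43,074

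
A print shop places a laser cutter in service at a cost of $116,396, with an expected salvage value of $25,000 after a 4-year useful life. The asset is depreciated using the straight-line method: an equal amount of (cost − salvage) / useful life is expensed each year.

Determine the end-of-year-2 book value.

$70,698

Depreciable base = $116,396 − $25,000 = $91,396.
Annual expense = $91,396 / 4 = $22,849.
End of year 1: book value $93,547.
End of year 2: book value $70,698.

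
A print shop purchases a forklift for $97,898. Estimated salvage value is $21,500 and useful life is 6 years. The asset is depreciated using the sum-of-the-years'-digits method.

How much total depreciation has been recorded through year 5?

$72,760

Depreciable base = $97,898 − $21,500 = $76,398.
Sum of the years' digits = 6+5+4+3+2+1 = 21.
Year 1: $76,398 × 6/21 = $21,828. Book value $76,070.
Year 2: $76,398 × 5/21 = $18,190. Book value $57,880.
Year 3: $76,398 × 4/21 = $14,552. Book value $43,328.
Year 4: $76,398 × 3/21 = $10,914. Book value $32,414.
Year 5: $76,398 × 2/21 = $7,276. Book value $25,138.
Accumulated through year 5 = $97,898 − $25,138 = $72,760.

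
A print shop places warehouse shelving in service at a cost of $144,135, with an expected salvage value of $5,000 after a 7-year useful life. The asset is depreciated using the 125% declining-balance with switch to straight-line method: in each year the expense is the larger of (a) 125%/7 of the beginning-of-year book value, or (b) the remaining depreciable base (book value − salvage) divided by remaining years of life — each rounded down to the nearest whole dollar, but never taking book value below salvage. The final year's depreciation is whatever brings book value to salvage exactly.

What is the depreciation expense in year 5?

Depreciable base = $144,135 − $5,000 = $139,135.
Year 1: DB = ⌊$144,135 × 125%/7⌋ = $25,738; SL = ⌊$139,135/7⌋ = $19,876 → take DB $25,738. Book value $118,397.
Year 2: DB = ⌊$118,397 × 125%/7⌋ = $21,142; SL = ⌊$113,397/6⌋ = $18,899 → take DB $21,142. Book value $97,255.
Year 3: DB = ⌊$97,255 × 125%/7⌋ = $17,366; SL = ⌊$92,255/5⌋ = $18,451 → take SL $18,451. Book value $78,804.
Year 4: DB = ⌊$78,804 × 125%/7⌋ = $14,072; SL = ⌊$73,804/4⌋ = $18,451 → take SL $18,451. Book value $60,353.
Year 5: DB = ⌊$60,353 × 125%/7⌋ = $10,777; SL = ⌊$55,353/3⌋ = $18,451 → take SL $18,451. Book value $41,902.

$18,451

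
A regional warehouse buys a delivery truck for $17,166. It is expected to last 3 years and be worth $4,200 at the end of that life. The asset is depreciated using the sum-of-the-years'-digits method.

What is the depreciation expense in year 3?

$2,161

Depreciable base = $17,166 − $4,200 = $12,966.
Sum of the years' digits = 3+2+1 = 6.
Year 1: $12,966 × 3/6 = $6,483. Book value $10,683.
Year 2: $12,966 × 2/6 = $4,322. Book value $6,361.
Year 3: $12,966 × 1/6 = $2,161. Book value $4,200.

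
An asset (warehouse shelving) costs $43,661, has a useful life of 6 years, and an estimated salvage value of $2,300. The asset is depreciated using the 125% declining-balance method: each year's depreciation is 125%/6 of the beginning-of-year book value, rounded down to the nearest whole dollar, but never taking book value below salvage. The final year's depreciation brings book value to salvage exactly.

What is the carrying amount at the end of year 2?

Depreciable base = $43,661 − $2,300 = $41,361.
Year 1: ⌊$43,661 × 125%/6⌋ = $9,096. Book value $34,565.
Year 2: ⌊$34,565 × 125%/6⌋ = $7,201. Book value $27,364.

$27,364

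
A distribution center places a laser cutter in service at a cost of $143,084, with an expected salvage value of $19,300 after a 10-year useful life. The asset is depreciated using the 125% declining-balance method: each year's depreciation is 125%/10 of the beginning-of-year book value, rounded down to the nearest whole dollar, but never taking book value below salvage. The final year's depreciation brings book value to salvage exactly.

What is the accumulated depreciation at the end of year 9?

$100,062

Depreciable base = $143,084 − $19,300 = $123,784.
Year 1: ⌊$143,084 × 125%/10⌋ = $17,885. Book value $125,199.
Year 2: ⌊$125,199 × 125%/10⌋ = $15,649. Book value $109,550.
Year 3: ⌊$109,550 × 125%/10⌋ = $13,693. Book value $95,857.
Year 4: ⌊$95,857 × 125%/10⌋ = $11,982. Book value $83,875.
Year 5: ⌊$83,875 × 125%/10⌋ = $10,484. Book value $73,391.
Year 6: ⌊$73,391 × 125%/10⌋ = $9,173. Book value $64,218.
Year 7: ⌊$64,218 × 125%/10⌋ = $8,027. Book value $56,191.
Year 8: ⌊$56,191 × 125%/10⌋ = $7,023. Book value $49,168.
Year 9: ⌊$49,168 × 125%/10⌋ = $6,146. Book value $43,022.
Accumulated through year 9 = $143,084 − $43,022 = $100,062.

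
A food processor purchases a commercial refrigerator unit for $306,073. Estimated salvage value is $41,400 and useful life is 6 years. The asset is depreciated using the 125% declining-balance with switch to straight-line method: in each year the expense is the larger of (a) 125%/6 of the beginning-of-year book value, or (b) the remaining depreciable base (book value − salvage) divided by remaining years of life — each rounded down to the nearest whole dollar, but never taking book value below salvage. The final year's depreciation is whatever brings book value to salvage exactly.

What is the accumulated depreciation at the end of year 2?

Depreciable base = $306,073 − $41,400 = $264,673.
Year 1: DB = ⌊$306,073 × 125%/6⌋ = $63,765; SL = ⌊$264,673/6⌋ = $44,112 → take DB $63,765. Book value $242,308.
Year 2: DB = ⌊$242,308 × 125%/6⌋ = $50,480; SL = ⌊$200,908/5⌋ = $40,181 → take DB $50,480. Book value $191,828.
Accumulated through year 2 = $306,073 − $191,828 = $114,245.

$114,245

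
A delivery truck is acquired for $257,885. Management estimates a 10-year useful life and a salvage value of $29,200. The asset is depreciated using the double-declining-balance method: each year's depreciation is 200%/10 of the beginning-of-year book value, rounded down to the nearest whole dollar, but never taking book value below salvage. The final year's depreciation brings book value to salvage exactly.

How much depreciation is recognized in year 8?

$10,816

Depreciable base = $257,885 − $29,200 = $228,685.
Year 1: ⌊$257,885 × 200%/10⌋ = $51,577. Book value $206,308.
Year 2: ⌊$206,308 × 200%/10⌋ = $41,261. Book value $165,047.
Year 3: ⌊$165,047 × 200%/10⌋ = $33,009. Book value $132,038.
Year 4: ⌊$132,038 × 200%/10⌋ = $26,407. Book value $105,631.
Year 5: ⌊$105,631 × 200%/10⌋ = $21,126. Book value $84,505.
Year 6: ⌊$84,505 × 200%/10⌋ = $16,901. Book value $67,604.
Year 7: ⌊$67,604 × 200%/10⌋ = $13,520. Book value $54,084.
Year 8: ⌊$54,084 × 200%/10⌋ = $10,816. Book value $43,268.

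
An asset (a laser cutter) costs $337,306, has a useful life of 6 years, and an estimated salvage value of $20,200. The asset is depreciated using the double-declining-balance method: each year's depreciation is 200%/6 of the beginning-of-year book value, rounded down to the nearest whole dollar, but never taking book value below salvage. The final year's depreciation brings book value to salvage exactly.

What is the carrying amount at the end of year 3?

$99,943

Depreciable base = $337,306 − $20,200 = $317,106.
Year 1: ⌊$337,306 × 200%/6⌋ = $112,435. Book value $224,871.
Year 2: ⌊$224,871 × 200%/6⌋ = $74,957. Book value $149,914.
Year 3: ⌊$149,914 × 200%/6⌋ = $49,971. Book value $99,943.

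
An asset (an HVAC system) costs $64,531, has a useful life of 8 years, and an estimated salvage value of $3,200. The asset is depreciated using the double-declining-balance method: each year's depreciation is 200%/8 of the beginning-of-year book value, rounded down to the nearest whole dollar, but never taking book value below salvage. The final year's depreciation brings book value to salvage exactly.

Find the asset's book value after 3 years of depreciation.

$27,225

Depreciable base = $64,531 − $3,200 = $61,331.
Year 1: ⌊$64,531 × 200%/8⌋ = $16,132. Book value $48,399.
Year 2: ⌊$48,399 × 200%/8⌋ = $12,099. Book value $36,300.
Year 3: ⌊$36,300 × 200%/8⌋ = $9,075. Book value $27,225.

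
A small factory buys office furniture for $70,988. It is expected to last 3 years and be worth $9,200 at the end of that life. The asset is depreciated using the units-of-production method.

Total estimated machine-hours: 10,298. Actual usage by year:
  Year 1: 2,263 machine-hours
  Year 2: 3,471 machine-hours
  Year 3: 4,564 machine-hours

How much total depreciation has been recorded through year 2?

$34,404

Depreciable base = $70,988 − $9,200 = $61,788.
Rate = $61,788 / 10,298 machine-hours = $6 per machine-hour.
Year 1: 2,263 × $6 = $13,578. Book value $57,410.
Year 2: 3,471 × $6 = $20,826. Book value $36,584.
Accumulated through year 2 = $70,988 − $36,584 = $34,404.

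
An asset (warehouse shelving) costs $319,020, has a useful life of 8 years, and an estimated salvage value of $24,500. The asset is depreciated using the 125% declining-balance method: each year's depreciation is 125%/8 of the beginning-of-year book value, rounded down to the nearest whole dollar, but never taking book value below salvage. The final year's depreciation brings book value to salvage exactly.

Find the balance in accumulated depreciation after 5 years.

$182,595

Depreciable base = $319,020 − $24,500 = $294,520.
Year 1: ⌊$319,020 × 125%/8⌋ = $49,846. Book value $269,174.
Year 2: ⌊$269,174 × 125%/8⌋ = $42,058. Book value $227,116.
Year 3: ⌊$227,116 × 125%/8⌋ = $35,486. Book value $191,630.
Year 4: ⌊$191,630 × 125%/8⌋ = $29,942. Book value $161,688.
Year 5: ⌊$161,688 × 125%/8⌋ = $25,263. Book value $136,425.
Accumulated through year 5 = $319,020 − $136,425 = $182,595.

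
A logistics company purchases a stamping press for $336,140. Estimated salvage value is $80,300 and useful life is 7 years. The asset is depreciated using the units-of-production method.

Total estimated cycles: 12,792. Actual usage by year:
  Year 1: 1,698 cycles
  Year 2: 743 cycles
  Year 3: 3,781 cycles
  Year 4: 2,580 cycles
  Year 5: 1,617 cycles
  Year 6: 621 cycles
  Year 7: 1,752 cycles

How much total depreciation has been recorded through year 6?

Depreciable base = $336,140 − $80,300 = $255,840.
Rate = $255,840 / 12,792 cycles = $20 per cycle.
Year 1: 1,698 × $20 = $33,960. Book value $302,180.
Year 2: 743 × $20 = $14,860. Book value $287,320.
Year 3: 3,781 × $20 = $75,620. Book value $211,700.
Year 4: 2,580 × $20 = $51,600. Book value $160,100.
Year 5: 1,617 × $20 = $32,340. Book value $127,760.
Year 6: 621 × $20 = $12,420. Book value $115,340.
Accumulated through year 6 = $336,140 − $115,340 = $220,800.

$220,800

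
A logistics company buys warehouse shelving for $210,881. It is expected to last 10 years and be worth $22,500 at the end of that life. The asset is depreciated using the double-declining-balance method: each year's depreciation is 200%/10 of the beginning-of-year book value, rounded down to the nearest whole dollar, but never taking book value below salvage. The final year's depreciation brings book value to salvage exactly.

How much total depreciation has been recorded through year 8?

$175,499

Depreciable base = $210,881 − $22,500 = $188,381.
Year 1: ⌊$210,881 × 200%/10⌋ = $42,176. Book value $168,705.
Year 2: ⌊$168,705 × 200%/10⌋ = $33,741. Book value $134,964.
Year 3: ⌊$134,964 × 200%/10⌋ = $26,992. Book value $107,972.
Year 4: ⌊$107,972 × 200%/10⌋ = $21,594. Book value $86,378.
Year 5: ⌊$86,378 × 200%/10⌋ = $17,275. Book value $69,103.
Year 6: ⌊$69,103 × 200%/10⌋ = $13,820. Book value $55,283.
Year 7: ⌊$55,283 × 200%/10⌋ = $11,056. Book value $44,227.
Year 8: ⌊$44,227 × 200%/10⌋ = $8,845. Book value $35,382.
Accumulated through year 8 = $210,881 − $35,382 = $175,499.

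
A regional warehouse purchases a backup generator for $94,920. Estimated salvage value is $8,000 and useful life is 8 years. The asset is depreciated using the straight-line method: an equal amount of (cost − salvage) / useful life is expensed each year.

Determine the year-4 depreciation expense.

$10,865

Depreciable base = $94,920 − $8,000 = $86,920.
Annual expense = $86,920 / 8 = $10,865.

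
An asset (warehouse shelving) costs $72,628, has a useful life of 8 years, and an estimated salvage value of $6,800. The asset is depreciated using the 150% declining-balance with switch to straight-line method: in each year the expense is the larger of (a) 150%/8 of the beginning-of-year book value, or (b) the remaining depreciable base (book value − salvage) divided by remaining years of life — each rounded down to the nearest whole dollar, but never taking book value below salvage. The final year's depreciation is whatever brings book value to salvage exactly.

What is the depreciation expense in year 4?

Depreciable base = $72,628 − $6,800 = $65,828.
Year 1: DB = ⌊$72,628 × 150%/8⌋ = $13,617; SL = ⌊$65,828/8⌋ = $8,228 → take DB $13,617. Book value $59,011.
Year 2: DB = ⌊$59,011 × 150%/8⌋ = $11,064; SL = ⌊$52,211/7⌋ = $7,458 → take DB $11,064. Book value $47,947.
Year 3: DB = ⌊$47,947 × 150%/8⌋ = $8,990; SL = ⌊$41,147/6⌋ = $6,857 → take DB $8,990. Book value $38,957.
Year 4: DB = ⌊$38,957 × 150%/8⌋ = $7,304; SL = ⌊$32,157/5⌋ = $6,431 → take DB $7,304. Book value $31,653.

$7,304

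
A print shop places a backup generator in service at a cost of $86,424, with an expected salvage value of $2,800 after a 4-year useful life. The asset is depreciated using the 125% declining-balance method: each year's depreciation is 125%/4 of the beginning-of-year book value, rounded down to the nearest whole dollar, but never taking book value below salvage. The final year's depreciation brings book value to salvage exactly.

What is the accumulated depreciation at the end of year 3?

$58,339

Depreciable base = $86,424 − $2,800 = $83,624.
Year 1: ⌊$86,424 × 125%/4⌋ = $27,007. Book value $59,417.
Year 2: ⌊$59,417 × 125%/4⌋ = $18,567. Book value $40,850.
Year 3: ⌊$40,850 × 125%/4⌋ = $12,765. Book value $28,085.
Accumulated through year 3 = $86,424 − $28,085 = $58,339.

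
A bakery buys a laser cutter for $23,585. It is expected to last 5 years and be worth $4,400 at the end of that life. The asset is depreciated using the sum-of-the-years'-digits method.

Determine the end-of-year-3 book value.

Depreciable base = $23,585 − $4,400 = $19,185.
Sum of the years' digits = 5+4+3+2+1 = 15.
Year 1: $19,185 × 5/15 = $6,395. Book value $17,190.
Year 2: $19,185 × 4/15 = $5,116. Book value $12,074.
Year 3: $19,185 × 3/15 = $3,837. Book value $8,237.

$8,237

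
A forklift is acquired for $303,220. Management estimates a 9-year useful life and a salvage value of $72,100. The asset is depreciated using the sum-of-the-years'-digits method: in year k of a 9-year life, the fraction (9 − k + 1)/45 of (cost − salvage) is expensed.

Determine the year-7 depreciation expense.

$15,408

Depreciable base = $303,220 − $72,100 = $231,120.
Sum of the years' digits = 9+8+7+6+5+4+3+2+1 = 45.
Year 1: $231,120 × 9/45 = $46,224. Book value $256,996.
Year 2: $231,120 × 8/45 = $41,088. Book value $215,908.
Year 3: $231,120 × 7/45 = $35,952. Book value $179,956.
Year 4: $231,120 × 6/45 = $30,816. Book value $149,140.
Year 5: $231,120 × 5/45 = $25,680. Book value $123,460.
Year 6: $231,120 × 4/45 = $20,544. Book value $102,916.
Year 7: $231,120 × 3/45 = $15,408. Book value $87,508.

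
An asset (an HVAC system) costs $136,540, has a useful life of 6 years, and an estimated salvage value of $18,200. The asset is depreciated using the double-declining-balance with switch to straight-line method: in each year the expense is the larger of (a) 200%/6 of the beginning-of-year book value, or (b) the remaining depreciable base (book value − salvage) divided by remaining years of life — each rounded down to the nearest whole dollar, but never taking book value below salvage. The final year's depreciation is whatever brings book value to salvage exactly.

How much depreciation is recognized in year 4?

$13,485

Depreciable base = $136,540 − $18,200 = $118,340.
Year 1: DB = ⌊$136,540 × 200%/6⌋ = $45,513; SL = ⌊$118,340/6⌋ = $19,723 → take DB $45,513. Book value $91,027.
Year 2: DB = ⌊$91,027 × 200%/6⌋ = $30,342; SL = ⌊$72,827/5⌋ = $14,565 → take DB $30,342. Book value $60,685.
Year 3: DB = ⌊$60,685 × 200%/6⌋ = $20,228; SL = ⌊$42,485/4⌋ = $10,621 → take DB $20,228. Book value $40,457.
Year 4: DB = ⌊$40,457 × 200%/6⌋ = $13,485; SL = ⌊$22,257/3⌋ = $7,419 → take DB $13,485. Book value $26,972.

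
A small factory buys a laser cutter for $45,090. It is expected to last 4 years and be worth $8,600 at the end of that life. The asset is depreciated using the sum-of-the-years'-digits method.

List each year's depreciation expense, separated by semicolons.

$14,596; $10,947; $7,298; $3,649

Depreciable base = $45,090 − $8,600 = $36,490.
Sum of the years' digits = 4+3+2+1 = 10.
Year 1: $36,490 × 4/10 = $14,596. Book value $30,494.
Year 2: $36,490 × 3/10 = $10,947. Book value $19,547.
Year 3: $36,490 × 2/10 = $7,298. Book value $12,249.
Year 4: $36,490 × 1/10 = $3,649. Book value $8,600.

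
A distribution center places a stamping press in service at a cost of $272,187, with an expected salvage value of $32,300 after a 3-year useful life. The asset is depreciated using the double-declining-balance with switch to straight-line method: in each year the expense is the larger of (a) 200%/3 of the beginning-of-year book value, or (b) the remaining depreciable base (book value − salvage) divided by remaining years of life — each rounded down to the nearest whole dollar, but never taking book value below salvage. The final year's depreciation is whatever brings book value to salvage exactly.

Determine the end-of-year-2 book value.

Depreciable base = $272,187 − $32,300 = $239,887.
Year 1: DB = ⌊$272,187 × 200%/3⌋ = $181,458; SL = ⌊$239,887/3⌋ = $79,962 → take DB $181,458. Book value $90,729.
Year 2: DB = ⌊$90,729 × 200%/3⌋ = $60,486; SL = ⌊$58,429/2⌋ = $29,214 → take DB $60,486, capped at $58,429. Book value $32,300.

$32,300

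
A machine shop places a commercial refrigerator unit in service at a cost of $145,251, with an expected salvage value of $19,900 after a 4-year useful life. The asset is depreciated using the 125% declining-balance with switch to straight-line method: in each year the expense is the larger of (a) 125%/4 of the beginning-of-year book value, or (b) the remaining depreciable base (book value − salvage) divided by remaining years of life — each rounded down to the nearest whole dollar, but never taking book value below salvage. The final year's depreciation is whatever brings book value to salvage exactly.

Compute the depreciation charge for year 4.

Depreciable base = $145,251 − $19,900 = $125,351.
Year 1: DB = ⌊$145,251 × 125%/4⌋ = $45,390; SL = ⌊$125,351/4⌋ = $31,337 → take DB $45,390. Book value $99,861.
Year 2: DB = ⌊$99,861 × 125%/4⌋ = $31,206; SL = ⌊$79,961/3⌋ = $26,653 → take DB $31,206. Book value $68,655.
Year 3: DB = ⌊$68,655 × 125%/4⌋ = $21,454; SL = ⌊$48,755/2⌋ = $24,377 → take SL $24,377. Book value $44,278.
Year 4 (final): $44,278 − $19,900 = $24,378. Book value $19,900.

$24,378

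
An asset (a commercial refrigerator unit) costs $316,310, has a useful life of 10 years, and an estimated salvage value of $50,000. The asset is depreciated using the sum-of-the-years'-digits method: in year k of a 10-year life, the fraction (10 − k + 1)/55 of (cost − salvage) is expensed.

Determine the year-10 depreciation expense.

Depreciable base = $316,310 − $50,000 = $266,310.
Sum of the years' digits = 10+9+8+7+6+5+4+3+2+1 = 55.
Year 1: $266,310 × 10/55 = $48,420. Book value $267,890.
Year 2: $266,310 × 9/55 = $43,578. Book value $224,312.
Year 3: $266,310 × 8/55 = $38,736. Book value $185,576.
Year 4: $266,310 × 7/55 = $33,894. Book value $151,682.
Year 5: $266,310 × 6/55 = $29,052. Book value $122,630.
Year 6: $266,310 × 5/55 = $24,210. Book value $98,420.
Year 7: $266,310 × 4/55 = $19,368. Book value $79,052.
Year 8: $266,310 × 3/55 = $14,526. Book value $64,526.
Year 9: $266,310 × 2/55 = $9,684. Book value $54,842.
Year 10: $266,310 × 1/55 = $4,842. Book value $50,000.

$4,842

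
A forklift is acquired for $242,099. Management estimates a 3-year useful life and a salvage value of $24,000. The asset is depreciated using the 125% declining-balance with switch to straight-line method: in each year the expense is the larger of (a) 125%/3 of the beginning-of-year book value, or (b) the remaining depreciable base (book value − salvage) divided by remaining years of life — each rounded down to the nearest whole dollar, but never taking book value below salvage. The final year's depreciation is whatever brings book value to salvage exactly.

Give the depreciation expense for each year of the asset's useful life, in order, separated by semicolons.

$100,874; $58,843; $58,382

Depreciable base = $242,099 − $24,000 = $218,099.
Year 1: DB = ⌊$242,099 × 125%/3⌋ = $100,874; SL = ⌊$218,099/3⌋ = $72,699 → take DB $100,874. Book value $141,225.
Year 2: DB = ⌊$141,225 × 125%/3⌋ = $58,843; SL = ⌊$117,225/2⌋ = $58,612 → take DB $58,843. Book value $82,382.
Year 3 (final): $82,382 − $24,000 = $58,382. Book value $24,000.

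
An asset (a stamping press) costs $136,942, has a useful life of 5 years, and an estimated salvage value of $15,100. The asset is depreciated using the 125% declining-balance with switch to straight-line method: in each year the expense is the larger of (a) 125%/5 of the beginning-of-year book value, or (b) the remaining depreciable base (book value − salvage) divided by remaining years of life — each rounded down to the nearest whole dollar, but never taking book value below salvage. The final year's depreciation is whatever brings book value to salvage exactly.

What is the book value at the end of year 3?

Depreciable base = $136,942 − $15,100 = $121,842.
Year 1: DB = ⌊$136,942 × 125%/5⌋ = $34,235; SL = ⌊$121,842/5⌋ = $24,368 → take DB $34,235. Book value $102,707.
Year 2: DB = ⌊$102,707 × 125%/5⌋ = $25,676; SL = ⌊$87,607/4⌋ = $21,901 → take DB $25,676. Book value $77,031.
Year 3: DB = ⌊$77,031 × 125%/5⌋ = $19,257; SL = ⌊$61,931/3⌋ = $20,643 → take SL $20,643. Book value $56,388.

$56,388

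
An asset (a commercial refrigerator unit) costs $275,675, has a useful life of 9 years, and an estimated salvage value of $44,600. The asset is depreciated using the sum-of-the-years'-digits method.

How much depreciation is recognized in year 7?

Depreciable base = $275,675 − $44,600 = $231,075.
Sum of the years' digits = 9+8+7+6+5+4+3+2+1 = 45.
Year 1: $231,075 × 9/45 = $46,215. Book value $229,460.
Year 2: $231,075 × 8/45 = $41,080. Book value $188,380.
Year 3: $231,075 × 7/45 = $35,945. Book value $152,435.
Year 4: $231,075 × 6/45 = $30,810. Book value $121,625.
Year 5: $231,075 × 5/45 = $25,675. Book value $95,950.
Year 6: $231,075 × 4/45 = $20,540. Book value $75,410.
Year 7: $231,075 × 3/45 = $15,405. Book value $60,005.

$15,405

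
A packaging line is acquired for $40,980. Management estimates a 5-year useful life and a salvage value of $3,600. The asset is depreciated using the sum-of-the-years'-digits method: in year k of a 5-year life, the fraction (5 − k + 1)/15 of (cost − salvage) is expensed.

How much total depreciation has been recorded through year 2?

Depreciable base = $40,980 − $3,600 = $37,380.
Sum of the years' digits = 5+4+3+2+1 = 15.
Year 1: $37,380 × 5/15 = $12,460. Book value $28,520.
Year 2: $37,380 × 4/15 = $9,968. Book value $18,552.
Accumulated through year 2 = $40,980 − $18,552 = $22,428.

$22,428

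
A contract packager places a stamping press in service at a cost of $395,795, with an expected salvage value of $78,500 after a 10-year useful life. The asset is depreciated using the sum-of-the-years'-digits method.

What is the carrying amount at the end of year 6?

$136,190

Depreciable base = $395,795 − $78,500 = $317,295.
Sum of the years' digits = 10+9+8+7+6+5+4+3+2+1 = 55.
Year 1: $317,295 × 10/55 = $57,690. Book value $338,105.
Year 2: $317,295 × 9/55 = $51,921. Book value $286,184.
Year 3: $317,295 × 8/55 = $46,152. Book value $240,032.
Year 4: $317,295 × 7/55 = $40,383. Book value $199,649.
Year 5: $317,295 × 6/55 = $34,614. Book value $165,035.
Year 6: $317,295 × 5/55 = $28,845. Book value $136,190.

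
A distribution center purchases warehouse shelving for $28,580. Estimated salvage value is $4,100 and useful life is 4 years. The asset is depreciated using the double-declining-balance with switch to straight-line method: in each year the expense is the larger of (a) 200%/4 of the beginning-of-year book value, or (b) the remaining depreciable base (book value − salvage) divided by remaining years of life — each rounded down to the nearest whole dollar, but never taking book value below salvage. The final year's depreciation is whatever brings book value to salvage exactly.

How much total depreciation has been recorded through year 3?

Depreciable base = $28,580 − $4,100 = $24,480.
Year 1: DB = ⌊$28,580 × 200%/4⌋ = $14,290; SL = ⌊$24,480/4⌋ = $6,120 → take DB $14,290. Book value $14,290.
Year 2: DB = ⌊$14,290 × 200%/4⌋ = $7,145; SL = ⌊$10,190/3⌋ = $3,396 → take DB $7,145. Book value $7,145.
Year 3: DB = ⌊$7,145 × 200%/4⌋ = $3,572; SL = ⌊$3,045/2⌋ = $1,522 → take DB $3,572, capped at $3,045. Book value $4,100.
Accumulated through year 3 = $28,580 − $4,100 = $24,480.

$24,480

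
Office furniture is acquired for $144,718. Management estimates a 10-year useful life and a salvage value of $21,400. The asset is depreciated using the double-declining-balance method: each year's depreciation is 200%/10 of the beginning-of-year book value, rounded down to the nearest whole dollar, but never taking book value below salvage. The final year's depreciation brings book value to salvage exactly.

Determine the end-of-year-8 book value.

$24,281

Depreciable base = $144,718 − $21,400 = $123,318.
Year 1: ⌊$144,718 × 200%/10⌋ = $28,943. Book value $115,775.
Year 2: ⌊$115,775 × 200%/10⌋ = $23,155. Book value $92,620.
Year 3: ⌊$92,620 × 200%/10⌋ = $18,524. Book value $74,096.
Year 4: ⌊$74,096 × 200%/10⌋ = $14,819. Book value $59,277.
Year 5: ⌊$59,277 × 200%/10⌋ = $11,855. Book value $47,422.
Year 6: ⌊$47,422 × 200%/10⌋ = $9,484. Book value $37,938.
Year 7: ⌊$37,938 × 200%/10⌋ = $7,587. Book value $30,351.
Year 8: ⌊$30,351 × 200%/10⌋ = $6,070. Book value $24,281.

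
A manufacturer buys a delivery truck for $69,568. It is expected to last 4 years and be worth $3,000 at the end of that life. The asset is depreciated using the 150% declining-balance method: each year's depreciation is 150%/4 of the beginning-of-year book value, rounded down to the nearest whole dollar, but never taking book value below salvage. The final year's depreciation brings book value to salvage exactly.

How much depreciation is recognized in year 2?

Depreciable base = $69,568 − $3,000 = $66,568.
Year 1: ⌊$69,568 × 150%/4⌋ = $26,088. Book value $43,480.
Year 2: ⌊$43,480 × 150%/4⌋ = $16,305. Book value $27,175.

$16,305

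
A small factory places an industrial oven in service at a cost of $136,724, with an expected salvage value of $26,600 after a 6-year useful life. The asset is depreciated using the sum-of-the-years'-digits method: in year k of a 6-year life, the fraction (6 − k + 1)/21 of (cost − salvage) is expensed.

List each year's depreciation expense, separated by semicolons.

Depreciable base = $136,724 − $26,600 = $110,124.
Sum of the years' digits = 6+5+4+3+2+1 = 21.
Year 1: $110,124 × 6/21 = $31,464. Book value $105,260.
Year 2: $110,124 × 5/21 = $26,220. Book value $79,040.
Year 3: $110,124 × 4/21 = $20,976. Book value $58,064.
Year 4: $110,124 × 3/21 = $15,732. Book value $42,332.
Year 5: $110,124 × 2/21 = $10,488. Book value $31,844.
Year 6: $110,124 × 1/21 = $5,244. Book value $26,600.

$31,464; $26,220; $20,976; $15,732; $10,488; $5,244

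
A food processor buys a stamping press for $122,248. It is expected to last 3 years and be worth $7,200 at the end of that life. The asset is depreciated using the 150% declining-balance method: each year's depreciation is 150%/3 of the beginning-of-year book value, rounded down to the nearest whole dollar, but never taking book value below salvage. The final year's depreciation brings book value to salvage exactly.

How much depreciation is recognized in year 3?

$23,362

Depreciable base = $122,248 − $7,200 = $115,048.
Year 1: ⌊$122,248 × 150%/3⌋ = $61,124. Book value $61,124.
Year 2: ⌊$61,124 × 150%/3⌋ = $30,562. Book value $30,562.
Year 3 (final): $30,562 − $7,200 = $23,362. Book value $7,200.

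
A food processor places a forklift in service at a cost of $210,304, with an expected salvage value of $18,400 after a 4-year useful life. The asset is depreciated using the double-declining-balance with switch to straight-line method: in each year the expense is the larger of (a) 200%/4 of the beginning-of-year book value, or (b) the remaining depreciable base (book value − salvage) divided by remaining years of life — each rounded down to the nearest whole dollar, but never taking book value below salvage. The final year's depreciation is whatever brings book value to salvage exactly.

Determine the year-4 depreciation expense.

Depreciable base = $210,304 − $18,400 = $191,904.
Year 1: DB = ⌊$210,304 × 200%/4⌋ = $105,152; SL = ⌊$191,904/4⌋ = $47,976 → take DB $105,152. Book value $105,152.
Year 2: DB = ⌊$105,152 × 200%/4⌋ = $52,576; SL = ⌊$86,752/3⌋ = $28,917 → take DB $52,576. Book value $52,576.
Year 3: DB = ⌊$52,576 × 200%/4⌋ = $26,288; SL = ⌊$34,176/2⌋ = $17,088 → take DB $26,288. Book value $26,288.
Year 4 (final): $26,288 − $18,400 = $7,888. Book value $18,400.

$7,888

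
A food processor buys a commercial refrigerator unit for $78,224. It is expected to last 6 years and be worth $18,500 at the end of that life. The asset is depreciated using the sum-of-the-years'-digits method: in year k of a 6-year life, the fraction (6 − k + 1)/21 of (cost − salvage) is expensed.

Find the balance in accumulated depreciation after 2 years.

Depreciable base = $78,224 − $18,500 = $59,724.
Sum of the years' digits = 6+5+4+3+2+1 = 21.
Year 1: $59,724 × 6/21 = $17,064. Book value $61,160.
Year 2: $59,724 × 5/21 = $14,220. Book value $46,940.
Accumulated through year 2 = $78,224 − $46,940 = $31,284.

$31,284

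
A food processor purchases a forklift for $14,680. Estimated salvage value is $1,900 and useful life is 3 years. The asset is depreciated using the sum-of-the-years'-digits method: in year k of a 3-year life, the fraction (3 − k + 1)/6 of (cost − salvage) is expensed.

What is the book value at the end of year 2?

Depreciable base = $14,680 − $1,900 = $12,780.
Sum of the years' digits = 3+2+1 = 6.
Year 1: $12,780 × 3/6 = $6,390. Book value $8,290.
Year 2: $12,780 × 2/6 = $4,260. Book value $4,030.

$4,030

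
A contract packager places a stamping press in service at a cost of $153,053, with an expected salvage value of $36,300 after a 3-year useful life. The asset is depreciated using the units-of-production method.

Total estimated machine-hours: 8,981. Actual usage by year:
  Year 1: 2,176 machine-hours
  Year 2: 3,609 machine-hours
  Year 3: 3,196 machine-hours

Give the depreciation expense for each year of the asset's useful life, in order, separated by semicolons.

$28,288; $46,917; $41,548

Depreciable base = $153,053 − $36,300 = $116,753.
Rate = $116,753 / 8,981 machine-hours = $13 per machine-hour.
Year 1: 2,176 × $13 = $28,288. Book value $124,765.
Year 2: 3,609 × $13 = $46,917. Book value $77,848.
Year 3: 3,196 × $13 = $41,548. Book value $36,300.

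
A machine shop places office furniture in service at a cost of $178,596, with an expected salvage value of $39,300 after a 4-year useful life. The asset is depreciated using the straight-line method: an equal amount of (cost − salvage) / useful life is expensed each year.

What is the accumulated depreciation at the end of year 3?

Depreciable base = $178,596 − $39,300 = $139,296.
Annual expense = $139,296 / 4 = $34,824.
End of year 1: book value $143,772.
End of year 2: book value $108,948.
End of year 3: book value $74,124.
Accumulated through year 3 = $178,596 − $74,124 = $104,472.

$104,472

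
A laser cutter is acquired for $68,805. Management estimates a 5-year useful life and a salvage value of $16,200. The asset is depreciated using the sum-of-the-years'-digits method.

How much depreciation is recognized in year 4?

$7,014

Depreciable base = $68,805 − $16,200 = $52,605.
Sum of the years' digits = 5+4+3+2+1 = 15.
Year 1: $52,605 × 5/15 = $17,535. Book value $51,270.
Year 2: $52,605 × 4/15 = $14,028. Book value $37,242.
Year 3: $52,605 × 3/15 = $10,521. Book value $26,721.
Year 4: $52,605 × 2/15 = $7,014. Book value $19,707.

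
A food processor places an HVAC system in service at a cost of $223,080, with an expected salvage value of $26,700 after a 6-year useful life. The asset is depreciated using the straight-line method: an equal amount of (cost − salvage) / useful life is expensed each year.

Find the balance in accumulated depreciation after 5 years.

Depreciable base = $223,080 − $26,700 = $196,380.
Annual expense = $196,380 / 6 = $32,730.
End of year 1: book value $190,350.
End of year 2: book value $157,620.
End of year 3: book value $124,890.
End of year 4: book value $92,160.
End of year 5: book value $59,430.
Accumulated through year 5 = $223,080 − $59,430 = $163,650.

$163,650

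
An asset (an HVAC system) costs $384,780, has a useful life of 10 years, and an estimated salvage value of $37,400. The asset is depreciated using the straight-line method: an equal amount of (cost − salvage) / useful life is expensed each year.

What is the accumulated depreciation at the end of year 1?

$34,738

Depreciable base = $384,780 − $37,400 = $347,380.
Annual expense = $347,380 / 10 = $34,738.
End of year 1: book value $350,042.
Accumulated through year 1 = $384,780 − $350,042 = $34,738.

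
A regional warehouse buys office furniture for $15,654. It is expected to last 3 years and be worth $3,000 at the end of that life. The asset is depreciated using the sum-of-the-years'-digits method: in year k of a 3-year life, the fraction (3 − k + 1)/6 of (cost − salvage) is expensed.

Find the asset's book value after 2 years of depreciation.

$5,109

Depreciable base = $15,654 − $3,000 = $12,654.
Sum of the years' digits = 3+2+1 = 6.
Year 1: $12,654 × 3/6 = $6,327. Book value $9,327.
Year 2: $12,654 × 2/6 = $4,218. Book value $5,109.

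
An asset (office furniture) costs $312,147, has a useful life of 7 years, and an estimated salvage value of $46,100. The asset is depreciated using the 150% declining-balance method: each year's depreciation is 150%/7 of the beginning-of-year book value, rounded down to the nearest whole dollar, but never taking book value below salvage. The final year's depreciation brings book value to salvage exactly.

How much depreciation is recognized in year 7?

Depreciable base = $312,147 − $46,100 = $266,047.
Year 1: ⌊$312,147 × 150%/7⌋ = $66,888. Book value $245,259.
Year 2: ⌊$245,259 × 150%/7⌋ = $52,555. Book value $192,704.
Year 3: ⌊$192,704 × 150%/7⌋ = $41,293. Book value $151,411.
Year 4: ⌊$151,411 × 150%/7⌋ = $32,445. Book value $118,966.
Year 5: ⌊$118,966 × 150%/7⌋ = $25,492. Book value $93,474.
Year 6: ⌊$93,474 × 150%/7⌋ = $20,030. Book value $73,444.
Year 7 (final): $73,444 − $46,100 = $27,344. Book value $46,100.

$27,344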